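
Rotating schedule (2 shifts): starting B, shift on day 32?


Shifts: A, B
Start: B (index 1)
Day 32: (1 + 32 - 1) mod 2
= 32 mod 2
= 0
Index 0 → shift A

Shift A


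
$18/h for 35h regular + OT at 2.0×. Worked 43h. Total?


Regular: 35h × $18 = $630.00
Overtime: 43 - 35 = 8h
OT pay: 8h × $18 × 2.0 = $288.00
Total = $630.00 + $288.00 = $918.00

$918.00


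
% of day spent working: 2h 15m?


Time: 135 minutes
Day: 1440 minutes
Percentage = (135/1440) × 100 ≈ 9.4%

9.4%


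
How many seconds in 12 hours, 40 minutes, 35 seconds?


45635 seconds

Hours: 12 × 3600 = 43200
Minutes: 40 × 60 = 2400
Seconds: 35
Total = 43200 + 2400 + 35 = 45635


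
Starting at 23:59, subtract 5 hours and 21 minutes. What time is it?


Start: 1439 minutes from midnight
Subtract: 321 minutes
Remaining: 1439 - 321 = 1118
Hours: 18, Minutes: 38

18:38


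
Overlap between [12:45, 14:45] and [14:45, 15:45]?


Meeting A: 765-885 (in minutes from midnight)
Meeting B: 885-945
Overlap start = max(765, 885) = 885
Overlap end = min(885, 945) = 885
Overlap = max(0, 885 - 885) = 0 min

0 minutes


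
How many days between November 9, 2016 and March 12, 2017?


From November 9, 2016 to March 12, 2017
Rest of November 2016: 30 - 9 = 21
Full months: December 31, January 31, February 2017 28
Days into March 2017: 12
Total = 21 + 31 + 31 + 28 + 12 = 123 days

123 days


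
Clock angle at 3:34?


Hour hand = 3×30 + 34×0.5 = 107.0°
Minute hand = 34×6 = 204°
Difference = |107.0 - 204| = 97.0°

97.0°


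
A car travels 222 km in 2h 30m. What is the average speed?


88.8 km/h

Distance: 222 km
Time: 2h 30m = 150 min = 150/60 = 5/2 hours
Speed = 222 ÷ (5/2) = 222 × 2 / 5 = 444/5 = 88.8 km/h


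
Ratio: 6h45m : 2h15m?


3:1 (3.00)

Duration 1: 405 minutes
Duration 2: 135 minutes
Ratio = 405:135
GCD = 135
Simplified = 3:1
As a decimal: 3/1 = 3.00


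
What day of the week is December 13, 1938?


Tuesday

Zeller's congruence:
q=13, m=12, k=38, j=19
h = (13 + ⌊13×13/5⌋ + 38 + ⌊38/4⌋ + ⌊19/4⌋ - 2×19) mod 7
= (13 + 33 + 38 + 9 + 4 - 38) mod 7
= 59 mod 7 = 3
h=3 → Tuesday


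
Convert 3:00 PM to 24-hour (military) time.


15:00

Input: 3:00 PM
PM: 3 + 12 = 15


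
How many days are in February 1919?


Month: February (month 2)
February: 28 or 29 (leap year)
1919 leap year? No

28 days


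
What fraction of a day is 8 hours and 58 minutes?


0.3736 (37.36%)

Total minutes: 8×60 + 58 = 538
Day = 24×60 = 1440 minutes
Fraction = 538/1440 ≈ 0.3736
As a percentage: 538/1440 × 100 ≈ 37.36%


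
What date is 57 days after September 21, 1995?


November 17, 1995

Start: September 21, 1995
Add 57 days
September 21 → October 1: 30 - 21 + 1 = 10 days (57 - 10 = 47 left)
October 1 → November 1: 31 - 1 + 1 = 31 days (47 - 31 = 16 left)
November 1 + 16 = November 17, 1995


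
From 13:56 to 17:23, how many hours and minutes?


3h 27m

End time in minutes: 17×60 + 23 = 1043
Start time in minutes: 13×60 + 56 = 836
Difference = 1043 - 836 = 207 minutes
= 3 hours 27 minutes


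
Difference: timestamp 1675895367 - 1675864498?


30869 seconds (8.6 hours / 0.36 days)

Difference = 1675895367 - 1675864498 = 30869 seconds
In hours: 30869 / 3600 ≈ 8.6
In days: 30869 / 86400 ≈ 0.36


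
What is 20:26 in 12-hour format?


Hour: 20
20 - 12 = 8 → PM

8:26 PM


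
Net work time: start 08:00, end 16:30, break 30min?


Total time = (16×60+30) - (8×60+0)
= 990 - 480 = 510 min
Minus break: 510 - 30 = 480 min
= 8h 0m

8h 0m (480 minutes)


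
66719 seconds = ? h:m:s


Hours: 66719 ÷ 3600 = 18 remainder 1919
Minutes: 1919 ÷ 60 = 31 remainder 59
Seconds: 59

18h 31m 59s


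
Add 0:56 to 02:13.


03:09

Start: 133 minutes from midnight
Add: 56 minutes
Total: 189 minutes
Hours: 189 ÷ 60 = 3 remainder 9


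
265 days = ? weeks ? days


Weeks: 265 ÷ 7 = 37 remainder 6

37 weeks 6 days


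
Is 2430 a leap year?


No

Rules: divisible by 4 AND (not by 100 OR by 400)
2430 ÷ 4 = 607 remainder 2 → not divisible by 4
Not divisible by 4 → not a leap year


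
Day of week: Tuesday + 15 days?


Wednesday

Start: Tuesday (index 1)
(1 + 15) mod 7
= 16 mod 7
= 2
Index 2 → Wednesday


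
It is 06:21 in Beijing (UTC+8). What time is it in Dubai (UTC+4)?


02:21

Time difference = UTC+4 - UTC+8 = -4 hours
New hour = (6 -4) mod 24
= 2 mod 24 = 2
Minutes unchanged → 02:21


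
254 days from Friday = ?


Start: Friday (index 4)
(4 + 254) mod 7
= 258 mod 7
= 6
Index 6 → Sunday

Sunday


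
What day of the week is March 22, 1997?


Zeller's congruence:
q=22, m=3, k=97, j=19
h = (22 + ⌊13×4/5⌋ + 97 + ⌊97/4⌋ + ⌊19/4⌋ - 2×19) mod 7
= (22 + 10 + 97 + 24 + 4 - 38) mod 7
= 119 mod 7 = 0
h=0 → Saturday

Saturday


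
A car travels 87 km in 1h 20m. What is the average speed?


Distance: 87 km
Time: 1h 20m = 80 min = 80/60 = 4/3 hours
Speed = 87 ÷ (4/3) = 87 × 3 / 4 = 261/4 ≈ 65.3 km/h

65.3 km/h


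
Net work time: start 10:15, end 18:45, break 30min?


8h 0m (480 minutes)

Total time = (18×60+45) - (10×60+15)
= 1125 - 615 = 510 min
Minus break: 510 - 30 = 480 min
= 8h 0m


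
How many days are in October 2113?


31 days

Month: October (month 10)
October has 31 days


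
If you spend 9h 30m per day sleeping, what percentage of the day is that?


Time: 570 minutes
Day: 1440 minutes
Percentage = (570/1440) × 100 ≈ 39.6%

39.6%


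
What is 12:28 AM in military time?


Input: 12:28 AM
12 AM → 00 (midnight)

00:28


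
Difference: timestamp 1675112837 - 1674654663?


Difference = 1675112837 - 1674654663 = 458174 seconds
In hours: 458174 / 3600 ≈ 127.3
In days: 458174 / 86400 ≈ 5.30

458174 seconds (127.3 hours / 5.30 days)


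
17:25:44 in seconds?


Hours: 17 × 3600 = 61200
Minutes: 25 × 60 = 1500
Seconds: 44
Total = 61200 + 1500 + 44 = 62744

62744 seconds


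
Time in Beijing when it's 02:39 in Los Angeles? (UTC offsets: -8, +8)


Time difference = UTC+8 - UTC-8 = +16 hours
New hour = (2 + 16) mod 24
= 18 mod 24 = 18
Minutes unchanged → 18:39

18:39


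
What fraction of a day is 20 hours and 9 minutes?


Total minutes: 20×60 + 9 = 1209
Day = 24×60 = 1440 minutes
Fraction = 1209/1440 ≈ 0.8396
As a percentage: 1209/1440 × 100 ≈ 83.96%

0.8396 (83.96%)


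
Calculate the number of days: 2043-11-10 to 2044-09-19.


314 days

From November 10, 2043 to September 19, 2044
Rest of November 2043: 30 - 10 = 20
Full months: December 31, January 31, February 2044 29, March 31, April 30, May 31, June 30, July 31, August 31
Days into September 2044: 19
Total = 20 + 31 + 31 + 29 + 31 + 30 + 31 + 30 + 31 + 31 + 19 = 314 days


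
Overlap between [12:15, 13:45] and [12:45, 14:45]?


60 minutes

Meeting A: 735-825 (in minutes from midnight)
Meeting B: 765-885
Overlap start = max(735, 765) = 765
Overlap end = min(825, 885) = 825
Overlap = max(0, 825 - 765) = 60 min


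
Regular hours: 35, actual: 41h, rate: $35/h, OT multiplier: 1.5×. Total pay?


$1540.00

Regular: 35h × $35 = $1225.00
Overtime: 41 - 35 = 6h
OT pay: 6h × $35 × 1.5 = $315.00
Total = $1225.00 + $315.00 = $1540.00


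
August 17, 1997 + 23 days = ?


September 9, 1997

Start: August 17, 1997
Add 23 days
August 17 → September 1: 31 - 17 + 1 = 15 days (23 - 15 = 8 left)
September 1 + 8 = September 9, 1997


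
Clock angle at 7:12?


144.0°

Hour hand = 7×30 + 12×0.5 = 216.0°
Minute hand = 12×6 = 72°
Difference = |216.0 - 72| = 144.0°


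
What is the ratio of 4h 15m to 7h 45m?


17:31 (0.55)

Duration 1: 255 minutes
Duration 2: 465 minutes
Ratio = 255:465
GCD = 15
Simplified = 17:31
As a decimal: 17/31 ≈ 0.55


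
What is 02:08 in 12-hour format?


Hour: 2
2 < 12 → AM

2:08 AM


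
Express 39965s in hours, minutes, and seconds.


11h 6m 5s

Hours: 39965 ÷ 3600 = 11 remainder 365
Minutes: 365 ÷ 60 = 6 remainder 5
Seconds: 5


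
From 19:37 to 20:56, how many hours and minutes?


End time in minutes: 20×60 + 56 = 1256
Start time in minutes: 19×60 + 37 = 1177
Difference = 1256 - 1177 = 79 minutes
= 1 hours 19 minutes

1h 19m


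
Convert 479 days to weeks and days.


Weeks: 479 ÷ 7 = 68 remainder 3

68 weeks 3 days


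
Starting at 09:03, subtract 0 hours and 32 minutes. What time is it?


08:31

Start: 543 minutes from midnight
Subtract: 32 minutes
Remaining: 543 - 32 = 511
Hours: 8, Minutes: 31


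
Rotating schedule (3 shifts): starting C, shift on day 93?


Shift B

Shifts: A, B, C
Start: C (index 2)
Day 93: (2 + 93 - 1) mod 3
= 94 mod 3
= 1
Index 1 → shift B


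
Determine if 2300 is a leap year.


No

Rules: divisible by 4 AND (not by 100 OR by 400)
2300 ÷ 4 = 575 exactly → divisible by 4
2300 ÷ 100 = 23 exactly → divisible by 100
2300 ÷ 400 = 5 remainder 300 → not divisible by 400
Divisible by 100 but not by 400 → not a leap year


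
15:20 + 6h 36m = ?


21:56

Start: 920 minutes from midnight
Add: 396 minutes
Total: 1316 minutes
Hours: 1316 ÷ 60 = 21 remainder 56


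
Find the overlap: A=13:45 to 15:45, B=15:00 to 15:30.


Meeting A: 825-945 (in minutes from midnight)
Meeting B: 900-930
Overlap start = max(825, 900) = 900
Overlap end = min(945, 930) = 930
Overlap = max(0, 930 - 900) = 30 min

30 minutes


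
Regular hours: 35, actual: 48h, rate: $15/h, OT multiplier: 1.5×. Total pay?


Regular: 35h × $15 = $525.00
Overtime: 48 - 35 = 13h
OT pay: 13h × $15 × 1.5 = $292.50
Total = $525.00 + $292.50 = $817.50

$817.50


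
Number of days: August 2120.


Month: August (month 8)
August has 31 days

31 days


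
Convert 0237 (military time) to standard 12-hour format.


Hour: 2
2 < 12 → AM

2:37 AM


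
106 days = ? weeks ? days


Weeks: 106 ÷ 7 = 15 remainder 1

15 weeks 1 days


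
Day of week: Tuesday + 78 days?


Start: Tuesday (index 1)
(1 + 78) mod 7
= 79 mod 7
= 2
Index 2 → Wednesday

Wednesday


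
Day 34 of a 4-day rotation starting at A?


Shifts: A, B, C, D
Start: A (index 0)
Day 34: (0 + 34 - 1) mod 4
= 33 mod 4
= 1
Index 1 → shift B

Shift B


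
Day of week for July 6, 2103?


Zeller's congruence:
q=6, m=7, k=3, j=21
h = (6 + ⌊13×8/5⌋ + 3 + ⌊3/4⌋ + ⌊21/4⌋ - 2×21) mod 7
= (6 + 20 + 3 + 0 + 5 - 42) mod 7
= -8 mod 7 = 6
h=6 → Friday

Friday


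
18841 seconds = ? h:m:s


5h 14m 1s

Hours: 18841 ÷ 3600 = 5 remainder 841
Minutes: 841 ÷ 60 = 14 remainder 1
Seconds: 1


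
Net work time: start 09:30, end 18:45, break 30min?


8h 45m (525 minutes)

Total time = (18×60+45) - (9×60+30)
= 1125 - 570 = 555 min
Minus break: 555 - 30 = 525 min
= 8h 45m


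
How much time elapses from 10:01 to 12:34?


End time in minutes: 12×60 + 34 = 754
Start time in minutes: 10×60 + 1 = 601
Difference = 754 - 601 = 153 minutes
= 2 hours 33 minutes

2h 33m


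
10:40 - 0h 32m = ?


10:08

Start: 640 minutes from midnight
Subtract: 32 minutes
Remaining: 640 - 32 = 608
Hours: 10, Minutes: 8


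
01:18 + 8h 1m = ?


Start: 78 minutes from midnight
Add: 481 minutes
Total: 559 minutes
Hours: 559 ÷ 60 = 9 remainder 19

09:19


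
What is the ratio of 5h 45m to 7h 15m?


23:29 (0.79)

Duration 1: 345 minutes
Duration 2: 435 minutes
Ratio = 345:435
GCD = 15
Simplified = 23:29
As a decimal: 23/29 ≈ 0.79


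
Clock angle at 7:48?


Hour hand = 7×30 + 48×0.5 = 234.0°
Minute hand = 48×6 = 288°
Difference = |234.0 - 288| = 54.0°

54.0°


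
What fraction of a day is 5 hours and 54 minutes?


0.2458 (24.58%)

Total minutes: 5×60 + 54 = 354
Day = 24×60 = 1440 minutes
Fraction = 354/1440 ≈ 0.2458
As a percentage: 354/1440 × 100 ≈ 24.58%


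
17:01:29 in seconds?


Hours: 17 × 3600 = 61200
Minutes: 1 × 60 = 60
Seconds: 29
Total = 61200 + 60 + 29 = 61289

61289 seconds


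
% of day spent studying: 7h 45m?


32.3%

Time: 465 minutes
Day: 1440 minutes
Percentage = (465/1440) × 100 ≈ 32.3%


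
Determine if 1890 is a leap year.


No

Rules: divisible by 4 AND (not by 100 OR by 400)
1890 ÷ 4 = 472 remainder 2 → not divisible by 4
Not divisible by 4 → not a leap year


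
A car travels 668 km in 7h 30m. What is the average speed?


89.1 km/h

Distance: 668 km
Time: 7h 30m = 450 min = 450/60 = 15/2 hours
Speed = 668 ÷ (15/2) = 668 × 2 / 15 = 1336/15 ≈ 89.1 km/h


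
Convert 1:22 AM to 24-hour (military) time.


Input: 1:22 AM
AM hour stays: 1

01:22


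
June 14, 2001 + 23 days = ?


July 7, 2001

Start: June 14, 2001
Add 23 days
June 14 → July 1: 30 - 14 + 1 = 17 days (23 - 17 = 6 left)
July 1 + 6 = July 7, 2001


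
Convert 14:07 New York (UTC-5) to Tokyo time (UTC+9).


Time difference = UTC+9 - UTC-5 = +14 hours
New hour = (14 + 14) mod 24
= 28 mod 24 = 4
Minutes unchanged → 04:07; 28 ≥ 24 → next day

04:07 (next day)


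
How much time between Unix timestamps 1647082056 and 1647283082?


201026 seconds (55.8 hours / 2.33 days)

Difference = 1647283082 - 1647082056 = 201026 seconds
In hours: 201026 / 3600 ≈ 55.8
In days: 201026 / 86400 ≈ 2.33


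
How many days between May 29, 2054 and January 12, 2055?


From May 29, 2054 to January 12, 2055
Rest of May 2054: 31 - 29 = 2
Full months: June 30, July 31, August 31, September 30, October 31, November 30, December 31
Days into January 2055: 12
Total = 2 + 30 + 31 + 31 + 30 + 31 + 30 + 31 + 12 = 228 days

228 days


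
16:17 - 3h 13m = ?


Start: 977 minutes from midnight
Subtract: 193 minutes
Remaining: 977 - 193 = 784
Hours: 13, Minutes: 4

13:04


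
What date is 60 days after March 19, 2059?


May 18, 2059

Start: March 19, 2059
Add 60 days
March 19 → April 1: 31 - 19 + 1 = 13 days (60 - 13 = 47 left)
April 1 → May 1: 30 - 1 + 1 = 30 days (47 - 30 = 17 left)
May 1 + 17 = May 18, 2059


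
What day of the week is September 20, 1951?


Zeller's congruence:
q=20, m=9, k=51, j=19
h = (20 + ⌊13×10/5⌋ + 51 + ⌊51/4⌋ + ⌊19/4⌋ - 2×19) mod 7
= (20 + 26 + 51 + 12 + 4 - 38) mod 7
= 75 mod 7 = 5
h=5 → Thursday

Thursday


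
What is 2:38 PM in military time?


Input: 2:38 PM
PM: 2 + 12 = 14

14:38


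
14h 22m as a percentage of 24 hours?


0.5986 (59.86%)

Total minutes: 14×60 + 22 = 862
Day = 24×60 = 1440 minutes
Fraction = 862/1440 ≈ 0.5986
As a percentage: 862/1440 × 100 ≈ 59.86%


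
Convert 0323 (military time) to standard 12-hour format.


3:23 AM

Hour: 3
3 < 12 → AM


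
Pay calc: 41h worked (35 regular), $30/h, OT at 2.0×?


Regular: 35h × $30 = $1050.00
Overtime: 41 - 35 = 6h
OT pay: 6h × $30 × 2.0 = $360.00
Total = $1050.00 + $360.00 = $1410.00

$1410.00


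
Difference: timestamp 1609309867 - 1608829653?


480214 seconds (133.4 hours / 5.56 days)

Difference = 1609309867 - 1608829653 = 480214 seconds
In hours: 480214 / 3600 ≈ 133.4
In days: 480214 / 86400 ≈ 5.56


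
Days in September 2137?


30 days

Month: September (month 9)
September has 30 days


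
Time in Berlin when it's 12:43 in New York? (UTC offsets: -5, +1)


Time difference = UTC+1 - UTC-5 = +6 hours
New hour = (12 + 6) mod 24
= 18 mod 24 = 18
Minutes unchanged → 18:43

18:43


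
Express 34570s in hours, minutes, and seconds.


Hours: 34570 ÷ 3600 = 9 remainder 2170
Minutes: 2170 ÷ 60 = 36 remainder 10
Seconds: 10

9h 36m 10s


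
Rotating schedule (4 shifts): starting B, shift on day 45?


Shifts: A, B, C, D
Start: B (index 1)
Day 45: (1 + 45 - 1) mod 4
= 45 mod 4
= 1
Index 1 → shift B

Shift B


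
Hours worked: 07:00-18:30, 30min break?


11h 0m (660 minutes)

Total time = (18×60+30) - (7×60+0)
= 1110 - 420 = 690 min
Minus break: 690 - 30 = 660 min
= 11h 0m


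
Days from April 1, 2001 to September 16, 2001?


From April 1, 2001 to September 16, 2001
Rest of April 2001: 30 - 1 = 29
Full months: May 31, June 30, July 31, August 31
Days into September 2001: 16
Total = 29 + 31 + 30 + 31 + 31 + 16 = 168 days

168 days


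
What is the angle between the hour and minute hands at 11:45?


Hour hand = 11×30 + 45×0.5 = 352.5°
Minute hand = 45×6 = 270°
Difference = |352.5 - 270| = 82.5°

82.5°


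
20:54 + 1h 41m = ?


Start: 1254 minutes from midnight
Add: 101 minutes
Total: 1355 minutes
Hours: 1355 ÷ 60 = 22 remainder 35

22:35


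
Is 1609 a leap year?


Rules: divisible by 4 AND (not by 100 OR by 400)
1609 ÷ 4 = 402 remainder 1 → not divisible by 4
Not divisible by 4 → not a leap year

No


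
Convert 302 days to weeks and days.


43 weeks 1 days

Weeks: 302 ÷ 7 = 43 remainder 1


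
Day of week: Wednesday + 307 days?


Start: Wednesday (index 2)
(2 + 307) mod 7
= 309 mod 7
= 1
Index 1 → Tuesday

Tuesday


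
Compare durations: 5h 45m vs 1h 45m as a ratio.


23:7 (3.29)

Duration 1: 345 minutes
Duration 2: 105 minutes
Ratio = 345:105
GCD = 15
Simplified = 23:7
As a decimal: 23/7 ≈ 3.29


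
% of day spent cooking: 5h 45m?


Time: 345 minutes
Day: 1440 minutes
Percentage = (345/1440) × 100 ≈ 24.0%

24.0%


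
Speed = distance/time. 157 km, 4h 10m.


37.7 km/h

Distance: 157 km
Time: 4h 10m = 250 min = 250/60 = 25/6 hours
Speed = 157 ÷ (25/6) = 157 × 6 / 25 = 942/25 ≈ 37.7 km/h


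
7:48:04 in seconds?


Hours: 7 × 3600 = 25200
Minutes: 48 × 60 = 2880
Seconds: 4
Total = 25200 + 2880 + 4 = 28084

28084 seconds


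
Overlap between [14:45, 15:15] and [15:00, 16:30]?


Meeting A: 885-915 (in minutes from midnight)
Meeting B: 900-990
Overlap start = max(885, 900) = 900
Overlap end = min(915, 990) = 915
Overlap = max(0, 915 - 900) = 15 min

15 minutes


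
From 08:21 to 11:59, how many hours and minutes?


End time in minutes: 11×60 + 59 = 719
Start time in minutes: 8×60 + 21 = 501
Difference = 719 - 501 = 218 minutes
= 3 hours 38 minutes

3h 38m


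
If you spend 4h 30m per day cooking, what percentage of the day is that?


18.8%

Time: 270 minutes
Day: 1440 minutes
Percentage = (270/1440) × 100 ≈ 18.8%


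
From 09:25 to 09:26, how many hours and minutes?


End time in minutes: 9×60 + 26 = 566
Start time in minutes: 9×60 + 25 = 565
Difference = 566 - 565 = 1 minutes
= 0 hours 1 minutes

0h 1m


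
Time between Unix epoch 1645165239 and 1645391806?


226567 seconds (62.9 hours / 2.62 days)

Difference = 1645391806 - 1645165239 = 226567 seconds
In hours: 226567 / 3600 ≈ 62.9
In days: 226567 / 86400 ≈ 2.62


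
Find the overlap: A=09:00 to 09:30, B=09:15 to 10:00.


Meeting A: 540-570 (in minutes from midnight)
Meeting B: 555-600
Overlap start = max(540, 555) = 555
Overlap end = min(570, 600) = 570
Overlap = max(0, 570 - 555) = 15 min

15 minutes


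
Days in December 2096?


31 days

Month: December (month 12)
December has 31 days


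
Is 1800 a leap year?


No

Rules: divisible by 4 AND (not by 100 OR by 400)
1800 ÷ 4 = 450 exactly → divisible by 4
1800 ÷ 100 = 18 exactly → divisible by 100
1800 ÷ 400 = 4 remainder 200 → not divisible by 400
Divisible by 100 but not by 400 → not a leap year


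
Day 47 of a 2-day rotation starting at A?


Shifts: A, B
Start: A (index 0)
Day 47: (0 + 47 - 1) mod 2
= 46 mod 2
= 0
Index 0 → shift A

Shift A


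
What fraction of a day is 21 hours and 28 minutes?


0.8944 (89.44%)

Total minutes: 21×60 + 28 = 1288
Day = 24×60 = 1440 minutes
Fraction = 1288/1440 ≈ 0.8944
As a percentage: 1288/1440 × 100 ≈ 89.44%


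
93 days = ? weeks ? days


Weeks: 93 ÷ 7 = 13 remainder 2

13 weeks 2 days


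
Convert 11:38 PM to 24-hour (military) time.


23:38

Input: 11:38 PM
PM: 11 + 12 = 23


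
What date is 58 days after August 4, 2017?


October 1, 2017

Start: August 4, 2017
Add 58 days
August 4 → September 1: 31 - 4 + 1 = 28 days (58 - 28 = 30 left)
September 1 → October 1: 30 - 1 + 1 = 30 days (30 - 30 = 0 left)
Land exactly on October 1, 2017


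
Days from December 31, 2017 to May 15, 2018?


From December 31, 2017 to May 15, 2018
Rest of December 2017: 31 - 31 = 0
Full months: January 31, February 2018 28, March 31, April 30
Days into May 2018: 15
Total = 0 + 31 + 28 + 31 + 30 + 15 = 135 days

135 days


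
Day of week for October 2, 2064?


Zeller's congruence:
q=2, m=10, k=64, j=20
h = (2 + ⌊13×11/5⌋ + 64 + ⌊64/4⌋ + ⌊20/4⌋ - 2×20) mod 7
= (2 + 28 + 64 + 16 + 5 - 40) mod 7
= 75 mod 7 = 5
h=5 → Thursday

Thursday


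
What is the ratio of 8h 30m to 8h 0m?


17:16 (1.06)

Duration 1: 510 minutes
Duration 2: 480 minutes
Ratio = 510:480
GCD = 30
Simplified = 17:16
As a decimal: 17/16 ≈ 1.06


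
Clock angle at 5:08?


106.0°

Hour hand = 5×30 + 8×0.5 = 154.0°
Minute hand = 8×6 = 48°
Difference = |154.0 - 48| = 106.0°


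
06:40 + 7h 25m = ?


Start: 400 minutes from midnight
Add: 445 minutes
Total: 845 minutes
Hours: 845 ÷ 60 = 14 remainder 5

14:05


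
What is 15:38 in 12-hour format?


Hour: 15
15 - 12 = 3 → PM

3:38 PM


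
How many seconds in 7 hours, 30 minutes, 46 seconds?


27046 seconds

Hours: 7 × 3600 = 25200
Minutes: 30 × 60 = 1800
Seconds: 46
Total = 25200 + 1800 + 46 = 27046


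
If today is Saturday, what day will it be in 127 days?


Sunday

Start: Saturday (index 5)
(5 + 127) mod 7
= 132 mod 7
= 6
Index 6 → Sunday


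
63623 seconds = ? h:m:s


17h 40m 23s

Hours: 63623 ÷ 3600 = 17 remainder 2423
Minutes: 2423 ÷ 60 = 40 remainder 23
Seconds: 23


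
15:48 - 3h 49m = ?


Start: 948 minutes from midnight
Subtract: 229 minutes
Remaining: 948 - 229 = 719
Hours: 11, Minutes: 59

11:59


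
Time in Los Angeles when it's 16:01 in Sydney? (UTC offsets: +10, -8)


22:01 (previous day)

Time difference = UTC-8 - UTC+10 = -18 hours
New hour = (16 -18) mod 24
= -2 mod 24 = 22
Minutes unchanged → 22:01; -2 < 0 → previous day


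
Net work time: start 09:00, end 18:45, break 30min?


Total time = (18×60+45) - (9×60+0)
= 1125 - 540 = 585 min
Minus break: 585 - 30 = 555 min
= 9h 15m

9h 15m (555 minutes)


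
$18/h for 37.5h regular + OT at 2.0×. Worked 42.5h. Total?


$855.00

Regular: 37.5h × $18 = $675.00
Overtime: 42.5 - 37.5 = 5.0h
OT pay: 5.0h × $18 × 2.0 = $180.00
Total = $675.00 + $180.00 = $855.00


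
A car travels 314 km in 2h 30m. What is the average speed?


Distance: 314 km
Time: 2h 30m = 150 min = 150/60 = 5/2 hours
Speed = 314 ÷ (5/2) = 314 × 2 / 5 = 628/5 = 125.6 km/h

125.6 km/h


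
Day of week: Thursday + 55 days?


Start: Thursday (index 3)
(3 + 55) mod 7
= 58 mod 7
= 2
Index 2 → Wednesday

Wednesday


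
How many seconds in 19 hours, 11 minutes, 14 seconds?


Hours: 19 × 3600 = 68400
Minutes: 11 × 60 = 660
Seconds: 14
Total = 68400 + 660 + 14 = 69074

69074 seconds


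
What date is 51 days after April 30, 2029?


June 20, 2029

Start: April 30, 2029
Add 51 days
April 30 → May 1: 30 - 30 + 1 = 1 days (51 - 1 = 50 left)
May 1 → June 1: 31 - 1 + 1 = 31 days (50 - 31 = 19 left)
June 1 + 19 = June 20, 2029


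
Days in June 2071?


Month: June (month 6)
June has 30 days

30 days


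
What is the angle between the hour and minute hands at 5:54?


147.0°

Hour hand = 5×30 + 54×0.5 = 177.0°
Minute hand = 54×6 = 324°
Difference = |177.0 - 324| = 147.0°


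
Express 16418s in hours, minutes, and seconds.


Hours: 16418 ÷ 3600 = 4 remainder 2018
Minutes: 2018 ÷ 60 = 33 remainder 38
Seconds: 38

4h 33m 38s


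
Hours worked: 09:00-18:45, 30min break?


9h 15m (555 minutes)

Total time = (18×60+45) - (9×60+0)
= 1125 - 540 = 585 min
Minus break: 585 - 30 = 555 min
= 9h 15m


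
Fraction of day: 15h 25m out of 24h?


Total minutes: 15×60 + 25 = 925
Day = 24×60 = 1440 minutes
Fraction = 925/1440 ≈ 0.6424
As a percentage: 925/1440 × 100 ≈ 64.24%

0.6424 (64.24%)


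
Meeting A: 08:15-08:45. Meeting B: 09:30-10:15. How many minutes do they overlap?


0 minutes

Meeting A: 495-525 (in minutes from midnight)
Meeting B: 570-615
Overlap start = max(495, 570) = 570
Overlap end = min(525, 615) = 525
Overlap = max(0, 525 - 570) = 0 min


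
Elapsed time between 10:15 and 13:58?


3h 43m

End time in minutes: 13×60 + 58 = 838
Start time in minutes: 10×60 + 15 = 615
Difference = 838 - 615 = 223 minutes
= 3 hours 43 minutes


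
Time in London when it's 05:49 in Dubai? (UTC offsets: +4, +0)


01:49

Time difference = UTC+0 - UTC+4 = -4 hours
New hour = (5 -4) mod 24
= 1 mod 24 = 1
Minutes unchanged → 01:49


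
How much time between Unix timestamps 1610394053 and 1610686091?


Difference = 1610686091 - 1610394053 = 292038 seconds
In hours: 292038 / 3600 ≈ 81.1
In days: 292038 / 86400 ≈ 3.38

292038 seconds (81.1 hours / 3.38 days)


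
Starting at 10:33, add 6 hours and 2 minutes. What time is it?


16:35

Start: 633 minutes from midnight
Add: 362 minutes
Total: 995 minutes
Hours: 995 ÷ 60 = 16 remainder 35


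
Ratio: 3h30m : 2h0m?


Duration 1: 210 minutes
Duration 2: 120 minutes
Ratio = 210:120
GCD = 30
Simplified = 7:4
As a decimal: 7/4 = 1.75

7:4 (1.75)


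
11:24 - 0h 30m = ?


10:54

Start: 684 minutes from midnight
Subtract: 30 minutes
Remaining: 684 - 30 = 654
Hours: 10, Minutes: 54


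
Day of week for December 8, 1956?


Zeller's congruence:
q=8, m=12, k=56, j=19
h = (8 + ⌊13×13/5⌋ + 56 + ⌊56/4⌋ + ⌊19/4⌋ - 2×19) mod 7
= (8 + 33 + 56 + 14 + 4 - 38) mod 7
= 77 mod 7 = 0
h=0 → Saturday

Saturday


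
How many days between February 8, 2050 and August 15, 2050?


From February 8, 2050 to August 15, 2050
Rest of February 2050: 28 - 8 = 20
Full months: March 31, April 30, May 31, June 30, July 31
Days into August 2050: 15
Total = 20 + 31 + 30 + 31 + 30 + 31 + 15 = 188 days

188 days


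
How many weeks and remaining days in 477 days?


68 weeks 1 days

Weeks: 477 ÷ 7 = 68 remainder 1


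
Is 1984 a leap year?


Yes

Rules: divisible by 4 AND (not by 100 OR by 400)
1984 ÷ 4 = 496 exactly → divisible by 4
1984 ÷ 100 = 19 remainder 84 → not divisible by 100
Divisible by 4 but not by 100 → leap year


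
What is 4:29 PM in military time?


Input: 4:29 PM
PM: 4 + 12 = 16

16:29


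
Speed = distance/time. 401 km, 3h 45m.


Distance: 401 km
Time: 3h 45m = 225 min = 225/60 = 15/4 hours
Speed = 401 ÷ (15/4) = 401 × 4 / 15 = 1604/15 ≈ 106.9 km/h

106.9 km/h


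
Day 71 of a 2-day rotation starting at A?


Shift A

Shifts: A, B
Start: A (index 0)
Day 71: (0 + 71 - 1) mod 2
= 70 mod 2
= 0
Index 0 → shift A


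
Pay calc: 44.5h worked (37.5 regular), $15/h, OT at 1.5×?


$720.00

Regular: 37.5h × $15 = $562.50
Overtime: 44.5 - 37.5 = 7.0h
OT pay: 7.0h × $15 × 1.5 = $157.50
Total = $562.50 + $157.50 = $720.00


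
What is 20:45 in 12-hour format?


8:45 PM

Hour: 20
20 - 12 = 8 → PM


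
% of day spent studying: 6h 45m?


28.1%

Time: 405 minutes
Day: 1440 minutes
Percentage = (405/1440) × 100 ≈ 28.1%


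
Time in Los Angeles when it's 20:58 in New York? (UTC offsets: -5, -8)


Time difference = UTC-8 - UTC-5 = -3 hours
New hour = (20 -3) mod 24
= 17 mod 24 = 17
Minutes unchanged → 17:58

17:58


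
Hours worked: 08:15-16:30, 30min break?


Total time = (16×60+30) - (8×60+15)
= 990 - 495 = 495 min
Minus break: 495 - 30 = 465 min
= 7h 45m

7h 45m (465 minutes)


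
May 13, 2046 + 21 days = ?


Start: May 13, 2046
Add 21 days
May 13 → June 1: 31 - 13 + 1 = 19 days (21 - 19 = 2 left)
June 1 + 2 = June 3, 2046

June 3, 2046


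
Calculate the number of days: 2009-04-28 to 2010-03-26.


332 days

From April 28, 2009 to March 26, 2010
Rest of April 2009: 30 - 28 = 2
Full months: May 31, June 30, July 31, August 31, September 30, October 31, November 30, December 31, January 31, February 2010 28
Days into March 2010: 26
Total = 2 + 31 + 30 + 31 + 31 + 30 + 31 + 30 + 31 + 31 + 28 + 26 = 332 days


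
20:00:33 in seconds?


72033 seconds

Hours: 20 × 3600 = 72000
Minutes: 0 × 60 = 0
Seconds: 33
Total = 72000 + 0 + 33 = 72033


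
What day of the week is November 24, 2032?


Wednesday

Zeller's congruence:
q=24, m=11, k=32, j=20
h = (24 + ⌊13×12/5⌋ + 32 + ⌊32/4⌋ + ⌊20/4⌋ - 2×20) mod 7
= (24 + 31 + 32 + 8 + 5 - 40) mod 7
= 60 mod 7 = 4
h=4 → Wednesday


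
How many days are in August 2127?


31 days

Month: August (month 8)
August has 31 days


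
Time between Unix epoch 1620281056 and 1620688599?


407543 seconds (113.2 hours / 4.72 days)

Difference = 1620688599 - 1620281056 = 407543 seconds
In hours: 407543 / 3600 ≈ 113.2
In days: 407543 / 86400 ≈ 4.72


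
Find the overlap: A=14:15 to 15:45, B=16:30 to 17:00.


Meeting A: 855-945 (in minutes from midnight)
Meeting B: 990-1020
Overlap start = max(855, 990) = 990
Overlap end = min(945, 1020) = 945
Overlap = max(0, 945 - 990) = 0 min

0 minutes


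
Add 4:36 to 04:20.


Start: 260 minutes from midnight
Add: 276 minutes
Total: 536 minutes
Hours: 536 ÷ 60 = 8 remainder 56

08:56


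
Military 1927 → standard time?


7:27 PM

Hour: 19
19 - 12 = 7 → PM


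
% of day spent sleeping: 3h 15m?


13.5%

Time: 195 minutes
Day: 1440 minutes
Percentage = (195/1440) × 100 ≈ 13.5%


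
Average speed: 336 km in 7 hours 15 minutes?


Distance: 336 km
Time: 7h 15m = 435 min = 435/60 = 29/4 hours
Speed = 336 ÷ (29/4) = 336 × 4 / 29 = 1344/29 ≈ 46.3 km/h

46.3 km/h


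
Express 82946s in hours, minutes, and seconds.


23h 2m 26s

Hours: 82946 ÷ 3600 = 23 remainder 146
Minutes: 146 ÷ 60 = 2 remainder 26
Seconds: 26


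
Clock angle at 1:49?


Hour hand = 1×30 + 49×0.5 = 54.5°
Minute hand = 49×6 = 294°
Difference = |54.5 - 294| = 239.5°
Since > 180°: 360 - 239.5 = 120.5°

120.5°


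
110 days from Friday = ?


Wednesday

Start: Friday (index 4)
(4 + 110) mod 7
= 114 mod 7
= 2
Index 2 → Wednesday


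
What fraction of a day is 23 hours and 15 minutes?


Total minutes: 23×60 + 15 = 1395
Day = 24×60 = 1440 minutes
Fraction = 1395/1440 ≈ 0.9688
As a percentage: 1395/1440 × 100 ≈ 96.88%

0.9688 (96.88%)


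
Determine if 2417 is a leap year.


No

Rules: divisible by 4 AND (not by 100 OR by 400)
2417 ÷ 4 = 604 remainder 1 → not divisible by 4
Not divisible by 4 → not a leap year


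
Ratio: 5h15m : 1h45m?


Duration 1: 315 minutes
Duration 2: 105 minutes
Ratio = 315:105
GCD = 105
Simplified = 3:1
As a decimal: 3/1 = 3.00

3:1 (3.00)


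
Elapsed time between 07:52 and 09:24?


End time in minutes: 9×60 + 24 = 564
Start time in minutes: 7×60 + 52 = 472
Difference = 564 - 472 = 92 minutes
= 1 hours 32 minutes

1h 32m


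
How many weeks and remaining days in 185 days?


Weeks: 185 ÷ 7 = 26 remainder 3

26 weeks 3 days


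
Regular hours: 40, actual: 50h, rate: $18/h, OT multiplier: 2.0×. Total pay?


$1080.00

Regular: 40h × $18 = $720.00
Overtime: 50 - 40 = 10h
OT pay: 10h × $18 × 2.0 = $360.00
Total = $720.00 + $360.00 = $1080.00


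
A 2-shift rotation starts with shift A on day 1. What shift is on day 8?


Shift B

Shifts: A, B
Start: A (index 0)
Day 8: (0 + 8 - 1) mod 2
= 7 mod 2
= 1
Index 1 → shift B


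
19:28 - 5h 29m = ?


Start: 1168 minutes from midnight
Subtract: 329 minutes
Remaining: 1168 - 329 = 839
Hours: 13, Minutes: 59

13:59


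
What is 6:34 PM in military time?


Input: 6:34 PM
PM: 6 + 12 = 18

18:34


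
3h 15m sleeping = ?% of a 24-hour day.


13.5%

Time: 195 minutes
Day: 1440 minutes
Percentage = (195/1440) × 100 ≈ 13.5%


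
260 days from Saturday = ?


Sunday

Start: Saturday (index 5)
(5 + 260) mod 7
= 265 mod 7
= 6
Index 6 → Sunday


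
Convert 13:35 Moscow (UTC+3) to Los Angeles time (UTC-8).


02:35

Time difference = UTC-8 - UTC+3 = -11 hours
New hour = (13 -11) mod 24
= 2 mod 24 = 2
Minutes unchanged → 02:35


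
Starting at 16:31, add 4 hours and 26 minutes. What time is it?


Start: 991 minutes from midnight
Add: 266 minutes
Total: 1257 minutes
Hours: 1257 ÷ 60 = 20 remainder 57

20:57


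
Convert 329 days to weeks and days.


47 weeks 0 days

Weeks: 329 ÷ 7 = 47 remainder 0


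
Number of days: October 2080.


31 days

Month: October (month 10)
October has 31 days


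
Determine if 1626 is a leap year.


Rules: divisible by 4 AND (not by 100 OR by 400)
1626 ÷ 4 = 406 remainder 2 → not divisible by 4
Not divisible by 4 → not a leap year

No


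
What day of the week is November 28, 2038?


Zeller's congruence:
q=28, m=11, k=38, j=20
h = (28 + ⌊13×12/5⌋ + 38 + ⌊38/4⌋ + ⌊20/4⌋ - 2×20) mod 7
= (28 + 31 + 38 + 9 + 5 - 40) mod 7
= 71 mod 7 = 1
h=1 → Sunday

Sunday


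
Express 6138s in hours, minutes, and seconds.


1h 42m 18s

Hours: 6138 ÷ 3600 = 1 remainder 2538
Minutes: 2538 ÷ 60 = 42 remainder 18
Seconds: 18


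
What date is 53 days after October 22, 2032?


Start: October 22, 2032
Add 53 days
October 22 → November 1: 31 - 22 + 1 = 10 days (53 - 10 = 43 left)
November 1 → December 1: 30 - 1 + 1 = 30 days (43 - 30 = 13 left)
December 1 + 13 = December 14, 2032

December 14, 2032


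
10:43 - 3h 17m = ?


07:26

Start: 643 minutes from midnight
Subtract: 197 minutes
Remaining: 643 - 197 = 446
Hours: 7, Minutes: 26


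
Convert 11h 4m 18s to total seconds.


Hours: 11 × 3600 = 39600
Minutes: 4 × 60 = 240
Seconds: 18
Total = 39600 + 240 + 18 = 39858

39858 seconds


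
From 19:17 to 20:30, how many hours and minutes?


End time in minutes: 20×60 + 30 = 1230
Start time in minutes: 19×60 + 17 = 1157
Difference = 1230 - 1157 = 73 minutes
= 1 hours 13 minutes

1h 13m


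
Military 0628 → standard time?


6:28 AM

Hour: 6
6 < 12 → AM


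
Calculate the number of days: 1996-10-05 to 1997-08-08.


307 days

From October 5, 1996 to August 8, 1997
Rest of October 1996: 31 - 5 = 26
Full months: November 30, December 31, January 31, February 1997 28, March 31, April 30, May 31, June 30, July 31
Days into August 1997: 8
Total = 26 + 30 + 31 + 31 + 28 + 31 + 30 + 31 + 30 + 31 + 8 = 307 days


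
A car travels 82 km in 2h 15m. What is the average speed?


36.4 km/h

Distance: 82 km
Time: 2h 15m = 135 min = 135/60 = 9/4 hours
Speed = 82 ÷ (9/4) = 82 × 4 / 9 = 328/9 ≈ 36.4 km/h


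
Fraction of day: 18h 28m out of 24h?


0.7694 (76.94%)

Total minutes: 18×60 + 28 = 1108
Day = 24×60 = 1440 minutes
Fraction = 1108/1440 ≈ 0.7694
As a percentage: 1108/1440 × 100 ≈ 76.94%


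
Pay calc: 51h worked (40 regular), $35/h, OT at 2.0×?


Regular: 40h × $35 = $1400.00
Overtime: 51 - 40 = 11h
OT pay: 11h × $35 × 2.0 = $770.00
Total = $1400.00 + $770.00 = $2170.00

$2170.00


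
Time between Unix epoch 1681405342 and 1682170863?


Difference = 1682170863 - 1681405342 = 765521 seconds
In hours: 765521 / 3600 ≈ 212.6
In days: 765521 / 86400 ≈ 8.86

765521 seconds (212.6 hours / 8.86 days)


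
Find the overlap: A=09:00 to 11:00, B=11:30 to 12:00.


0 minutes

Meeting A: 540-660 (in minutes from midnight)
Meeting B: 690-720
Overlap start = max(540, 690) = 690
Overlap end = min(660, 720) = 660
Overlap = max(0, 660 - 690) = 0 min


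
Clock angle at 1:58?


71.0°

Hour hand = 1×30 + 58×0.5 = 59.0°
Minute hand = 58×6 = 348°
Difference = |59.0 - 348| = 289.0°
Since > 180°: 360 - 289.0 = 71.0°


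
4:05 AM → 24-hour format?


04:05

Input: 4:05 AM
AM hour stays: 4


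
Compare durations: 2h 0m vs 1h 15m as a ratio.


Duration 1: 120 minutes
Duration 2: 75 minutes
Ratio = 120:75
GCD = 15
Simplified = 8:5
As a decimal: 8/5 = 1.60

8:5 (1.60)


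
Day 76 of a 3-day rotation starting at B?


Shifts: A, B, C
Start: B (index 1)
Day 76: (1 + 76 - 1) mod 3
= 76 mod 3
= 1
Index 1 → shift B

Shift B


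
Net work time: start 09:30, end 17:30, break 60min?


Total time = (17×60+30) - (9×60+30)
= 1050 - 570 = 480 min
Minus break: 480 - 60 = 420 min
= 7h 0m

7h 0m (420 minutes)


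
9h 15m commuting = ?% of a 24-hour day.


Time: 555 minutes
Day: 1440 minutes
Percentage = (555/1440) × 100 ≈ 38.5%

38.5%


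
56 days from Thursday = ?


Thursday

Start: Thursday (index 3)
(3 + 56) mod 7
= 59 mod 7
= 3
Index 3 → Thursday


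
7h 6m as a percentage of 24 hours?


Total minutes: 7×60 + 6 = 426
Day = 24×60 = 1440 minutes
Fraction = 426/1440 ≈ 0.2958
As a percentage: 426/1440 × 100 ≈ 29.58%

0.2958 (29.58%)


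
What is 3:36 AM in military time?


Input: 3:36 AM
AM hour stays: 3

03:36


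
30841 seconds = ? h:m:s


Hours: 30841 ÷ 3600 = 8 remainder 2041
Minutes: 2041 ÷ 60 = 34 remainder 1
Seconds: 1

8h 34m 1s


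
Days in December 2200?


Month: December (month 12)
December has 31 days

31 days


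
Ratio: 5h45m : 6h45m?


Duration 1: 345 minutes
Duration 2: 405 minutes
Ratio = 345:405
GCD = 15
Simplified = 23:27
As a decimal: 23/27 ≈ 0.85

23:27 (0.85)


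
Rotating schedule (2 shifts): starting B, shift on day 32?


Shifts: A, B
Start: B (index 1)
Day 32: (1 + 32 - 1) mod 2
= 32 mod 2
= 0
Index 0 → shift A

Shift A


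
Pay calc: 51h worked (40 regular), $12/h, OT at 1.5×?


Regular: 40h × $12 = $480.00
Overtime: 51 - 40 = 11h
OT pay: 11h × $12 × 1.5 = $198.00
Total = $480.00 + $198.00 = $678.00

$678.00


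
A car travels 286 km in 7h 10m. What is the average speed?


39.9 km/h

Distance: 286 km
Time: 7h 10m = 430 min = 430/60 = 43/6 hours
Speed = 286 ÷ (43/6) = 286 × 6 / 43 = 1716/43 ≈ 39.9 km/h


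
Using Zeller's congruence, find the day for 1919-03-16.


Sunday

Zeller's congruence:
q=16, m=3, k=19, j=19
h = (16 + ⌊13×4/5⌋ + 19 + ⌊19/4⌋ + ⌊19/4⌋ - 2×19) mod 7
= (16 + 10 + 19 + 4 + 4 - 38) mod 7
= 15 mod 7 = 1
h=1 → Sunday


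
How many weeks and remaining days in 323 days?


46 weeks 1 days

Weeks: 323 ÷ 7 = 46 remainder 1


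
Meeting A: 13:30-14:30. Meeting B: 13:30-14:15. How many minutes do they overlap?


45 minutes

Meeting A: 810-870 (in minutes from midnight)
Meeting B: 810-855
Overlap start = max(810, 810) = 810
Overlap end = min(870, 855) = 855
Overlap = max(0, 855 - 810) = 45 min


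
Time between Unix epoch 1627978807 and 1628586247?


Difference = 1628586247 - 1627978807 = 607440 seconds
In hours: 607440 / 3600 ≈ 168.7
In days: 607440 / 86400 ≈ 7.03

607440 seconds (168.7 hours / 7.03 days)


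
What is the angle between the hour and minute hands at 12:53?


68.5°

Hour hand (12 ≡ 0 on the dial): 0×30 + 53×0.5 = 26.5°
Minute hand = 53×6 = 318°
Difference = |26.5 - 318| = 291.5°
Since > 180°: 360 - 291.5 = 68.5°


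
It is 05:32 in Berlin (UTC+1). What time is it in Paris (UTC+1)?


Time difference = UTC+1 - UTC+1 = +0 hours
New hour = (5 + 0) mod 24
= 5 mod 24 = 5
Minutes unchanged → 05:32

05:32


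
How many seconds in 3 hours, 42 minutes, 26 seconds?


13346 seconds

Hours: 3 × 3600 = 10800
Minutes: 42 × 60 = 2520
Seconds: 26
Total = 10800 + 2520 + 26 = 13346


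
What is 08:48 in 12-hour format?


8:48 AM

Hour: 8
8 < 12 → AM


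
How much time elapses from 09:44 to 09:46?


0h 2m

End time in minutes: 9×60 + 46 = 586
Start time in minutes: 9×60 + 44 = 584
Difference = 586 - 584 = 2 minutes
= 0 hours 2 minutes


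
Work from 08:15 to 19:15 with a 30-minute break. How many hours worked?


Total time = (19×60+15) - (8×60+15)
= 1155 - 495 = 660 min
Minus break: 660 - 30 = 630 min
= 10h 30m

10h 30m (630 minutes)
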